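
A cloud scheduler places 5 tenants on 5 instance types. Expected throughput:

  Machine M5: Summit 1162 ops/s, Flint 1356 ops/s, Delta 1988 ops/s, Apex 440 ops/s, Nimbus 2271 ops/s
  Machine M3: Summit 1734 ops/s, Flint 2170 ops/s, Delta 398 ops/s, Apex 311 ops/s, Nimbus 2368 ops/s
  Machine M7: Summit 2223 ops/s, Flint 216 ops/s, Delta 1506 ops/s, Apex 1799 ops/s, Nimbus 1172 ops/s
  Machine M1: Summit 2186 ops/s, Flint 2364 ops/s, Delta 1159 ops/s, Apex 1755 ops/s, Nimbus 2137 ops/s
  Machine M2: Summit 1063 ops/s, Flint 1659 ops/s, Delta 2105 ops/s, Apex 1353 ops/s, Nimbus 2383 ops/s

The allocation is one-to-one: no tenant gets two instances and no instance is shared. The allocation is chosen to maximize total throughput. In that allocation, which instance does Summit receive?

Optimal: Summit→Machine M1 (2186 ops/s), Flint→Machine M3 (2170 ops/s), Delta→Machine M2 (2105 ops/s), Apex→Machine M7 (1799 ops/s), Nimbus→Machine M5 (2271 ops/s) — total 2186+2170+2105+1799+2271 = 10531 ops/s.
Row-greedy (each tenant in turn takes its best remaining instance) gives 9500 ops/s, worse by 1031.
Every other assignment is strictly worse.
Summit's own top instance is Machine M7 (2223 ops/s), but forcing Summit→Machine M7 and reassigning the rest optimally gives only 10524 ops/s — worse by 7.

Summit receives Machine M1.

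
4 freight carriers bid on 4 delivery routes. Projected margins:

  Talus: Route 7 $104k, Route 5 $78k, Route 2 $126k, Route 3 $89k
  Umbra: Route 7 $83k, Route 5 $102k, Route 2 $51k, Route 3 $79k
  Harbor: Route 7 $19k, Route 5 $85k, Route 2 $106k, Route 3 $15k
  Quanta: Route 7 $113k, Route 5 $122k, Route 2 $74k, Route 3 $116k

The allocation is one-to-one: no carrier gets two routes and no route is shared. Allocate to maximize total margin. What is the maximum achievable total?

Optimal: Talus→Route 7 ($104k), Umbra→Route 5 ($102k), Harbor→Route 2 ($106k), Quanta→Route 3 ($116k) — total 104+102+106+116 = $428k.
No other one-to-one assignment exceeds $428k.

Max total: $428k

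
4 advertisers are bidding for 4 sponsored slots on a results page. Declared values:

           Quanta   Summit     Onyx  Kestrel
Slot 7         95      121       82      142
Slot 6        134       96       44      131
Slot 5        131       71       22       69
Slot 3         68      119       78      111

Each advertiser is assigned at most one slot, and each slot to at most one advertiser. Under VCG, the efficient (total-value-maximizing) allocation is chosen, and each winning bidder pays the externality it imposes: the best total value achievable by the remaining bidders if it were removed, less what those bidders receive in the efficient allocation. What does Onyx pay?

Efficient allocation: Quanta→Slot 5 ($131), Summit→Slot 3 ($119), Onyx→Slot 7 ($82), Kestrel→Slot 6 ($131); total welfare W = $463.
Onyx receives Slot 7 at value $82, so the others get W − 82 = $381.
Without Onyx: best allocation of the remaining 3 bidders over all 4 slots is Quanta→Slot 6 ($134), Summit→Slot 3 ($119), Kestrel→Slot 7 ($142), total $395.
VCG payment = (others' best without Onyx) − (others' welfare with Onyx) = 395 − 381 = $14.

Onyx pays $14.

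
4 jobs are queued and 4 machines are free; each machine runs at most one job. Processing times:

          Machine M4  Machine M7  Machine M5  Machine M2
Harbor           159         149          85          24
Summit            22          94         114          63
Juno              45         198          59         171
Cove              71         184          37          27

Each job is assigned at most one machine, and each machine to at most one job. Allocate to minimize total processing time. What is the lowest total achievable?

Minimum total: 200 min

Optimal: Harbor→Machine M2 (24 min), Summit→Machine M7 (94 min), Juno→Machine M4 (45 min), Cove→Machine M5 (37 min) — total 24+94+45+37 = 200 min.
Column-greedy (each machine in turn goes to its cheapest remaining job) gives 379 min, worse by 179.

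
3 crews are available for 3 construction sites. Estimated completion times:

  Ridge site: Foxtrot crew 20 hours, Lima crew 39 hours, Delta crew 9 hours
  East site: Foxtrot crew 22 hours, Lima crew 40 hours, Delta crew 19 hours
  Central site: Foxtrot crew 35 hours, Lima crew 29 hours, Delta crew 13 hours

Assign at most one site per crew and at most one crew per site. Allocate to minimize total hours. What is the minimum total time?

Minimum total: 60 hours

Optimal: Foxtrot crew→East site (22 hours), Lima crew→Central site (29 hours), Delta crew→Ridge site (9 hours) — total 22+29+9 = 60 hours.
Row-greedy (each crew in turn takes its cheapest remaining site) gives 68 hours, worse by 8.
Next-best assignment: Foxtrot crew→Ridge site, Lima crew→Central site, Delta crew→East site = 68 hours.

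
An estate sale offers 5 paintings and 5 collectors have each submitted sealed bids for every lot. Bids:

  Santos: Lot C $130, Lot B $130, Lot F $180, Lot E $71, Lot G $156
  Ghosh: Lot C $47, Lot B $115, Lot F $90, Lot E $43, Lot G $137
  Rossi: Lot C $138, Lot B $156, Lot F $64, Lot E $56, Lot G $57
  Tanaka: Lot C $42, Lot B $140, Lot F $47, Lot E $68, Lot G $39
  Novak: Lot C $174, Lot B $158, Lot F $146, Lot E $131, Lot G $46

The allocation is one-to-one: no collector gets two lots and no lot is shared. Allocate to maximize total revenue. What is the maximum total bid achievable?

Max total: $726

This is the linear assignment problem.
Optimal: Santos→Lot F ($180), Ghosh→Lot G ($137), Rossi→Lot C ($138), Tanaka→Lot B ($140), Novak→Lot E ($131) — total 180+137+138+140+131 = $726.
Row-greedy (each collector in turn takes its best remaining lot) gives $715, worse by 11.
Swapping Ghosh↔Rossi (Ghosh→Lot C $47, Rossi→Lot G $57) loses 171.
Checked against all permutations: $726 is optimal.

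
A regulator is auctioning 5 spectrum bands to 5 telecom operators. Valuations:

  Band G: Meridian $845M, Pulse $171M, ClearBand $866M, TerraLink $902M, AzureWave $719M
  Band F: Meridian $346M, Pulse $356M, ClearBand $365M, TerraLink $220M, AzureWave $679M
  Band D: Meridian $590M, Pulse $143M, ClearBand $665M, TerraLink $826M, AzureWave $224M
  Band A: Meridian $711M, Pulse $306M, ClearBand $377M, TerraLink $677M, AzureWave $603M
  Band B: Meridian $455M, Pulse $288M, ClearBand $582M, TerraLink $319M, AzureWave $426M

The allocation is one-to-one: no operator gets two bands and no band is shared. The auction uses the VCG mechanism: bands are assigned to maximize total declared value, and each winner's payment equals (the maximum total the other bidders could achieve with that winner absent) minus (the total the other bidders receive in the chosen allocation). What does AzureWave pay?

AzureWave pays $68M.

Efficient allocation: Meridian→Band A ($711M), Pulse→Band B ($288M), ClearBand→Band G ($866M), TerraLink→Band D ($826M), AzureWave→Band F ($679M); total welfare W = $3370M.
AzureWave receives Band F at value $679M, so the others get W − 679 = $2691M.
Without AzureWave: best allocation of the remaining 4 bidders over all 5 bands is Meridian→Band A ($711M), Pulse→Band F ($356M), ClearBand→Band G ($866M), TerraLink→Band D ($826M), total $2759M.
VCG payment = (others' best without AzureWave) − (others' welfare with AzureWave) = 2759 − 2691 = $68M.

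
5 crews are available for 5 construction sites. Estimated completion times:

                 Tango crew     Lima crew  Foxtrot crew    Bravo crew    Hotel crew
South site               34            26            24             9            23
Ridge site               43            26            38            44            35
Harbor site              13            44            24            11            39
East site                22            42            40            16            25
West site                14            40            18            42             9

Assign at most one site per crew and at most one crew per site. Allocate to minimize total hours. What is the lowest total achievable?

Min total: 88 hours

Treat this as an assignment problem: match each crew to one site.
Optimal: Tango crew→Harbor site (13 hours), Lima crew→Ridge site (26 hours), Foxtrot crew→South site (24 hours), Bravo crew→East site (16 hours), Hotel crew→West site (9 hours) — total 13+26+24+16+9 = 88 hours.
Min-entry greedy (repeatedly take the single cheapest remaining cell) gives 97 hours, worse by 9.
No other one-to-one assignment undercuts 88 hours.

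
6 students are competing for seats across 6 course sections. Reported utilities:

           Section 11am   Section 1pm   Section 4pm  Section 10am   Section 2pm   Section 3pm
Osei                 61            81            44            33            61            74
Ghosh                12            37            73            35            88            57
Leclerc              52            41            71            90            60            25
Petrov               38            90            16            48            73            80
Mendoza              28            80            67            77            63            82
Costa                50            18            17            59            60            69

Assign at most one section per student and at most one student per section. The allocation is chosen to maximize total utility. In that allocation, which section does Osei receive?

Osei receives Section 11am.

Optimal: Osei→Section 11am (61 points), Ghosh→Section 2pm (88 points), Leclerc→Section 10am (90 points), Petrov→Section 1pm (90 points), Mendoza→Section 4pm (67 points), Costa→Section 3pm (69 points) — total 61+88+90+90+67+69 = 465 points.
Row-greedy (each student in turn takes its best remaining section) gives 456 points, worse by 9.
Next-best assignment: Osei→Section 3pm, Ghosh→Section 2pm, Leclerc→Section 10am, Petrov→Section 1pm, Mendoza→Section 4pm, Costa→Section 11am = 459 points.
Checked against all permutations: 465 points is optimal.
Osei's own top section is Section 1pm (81 points), but forcing Osei→Section 1pm and reassigning the rest optimally gives only 456 points — worse by 9.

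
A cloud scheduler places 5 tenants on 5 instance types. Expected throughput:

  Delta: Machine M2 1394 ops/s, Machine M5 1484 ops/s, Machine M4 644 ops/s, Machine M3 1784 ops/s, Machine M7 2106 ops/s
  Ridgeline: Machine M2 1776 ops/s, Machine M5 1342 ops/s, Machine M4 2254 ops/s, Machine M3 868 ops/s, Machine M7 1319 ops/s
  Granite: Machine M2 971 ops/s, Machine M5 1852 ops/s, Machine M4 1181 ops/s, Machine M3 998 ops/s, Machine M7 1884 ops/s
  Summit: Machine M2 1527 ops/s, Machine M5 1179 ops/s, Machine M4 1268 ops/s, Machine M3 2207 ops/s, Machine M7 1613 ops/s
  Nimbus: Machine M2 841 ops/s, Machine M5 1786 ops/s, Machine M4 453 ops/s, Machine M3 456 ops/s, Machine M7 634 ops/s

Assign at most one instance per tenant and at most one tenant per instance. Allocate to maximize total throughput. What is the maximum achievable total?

Max total: 9525 ops/s

This is the linear assignment problem.
Optimal: Delta→Machine M2 (1394 ops/s), Ridgeline→Machine M4 (2254 ops/s), Granite→Machine M7 (1884 ops/s), Summit→Machine M3 (2207 ops/s), Nimbus→Machine M5 (1786 ops/s) — total 1394+2254+1884+2207+1786 = 9525 ops/s.
Column-greedy (each instance in turn goes to its best remaining tenant) gives 7314 ops/s, worse by 2211.
Next-best assignment: Delta→Machine M7, Ridgeline→Machine M4, Granite→Machine M2, Summit→Machine M3, Nimbus→Machine M5 = 9324 ops/s.
Swapping Summit↔Ridgeline (Summit→Machine M4 1268 ops/s, Ridgeline→Machine M3 868 ops/s) loses 2325.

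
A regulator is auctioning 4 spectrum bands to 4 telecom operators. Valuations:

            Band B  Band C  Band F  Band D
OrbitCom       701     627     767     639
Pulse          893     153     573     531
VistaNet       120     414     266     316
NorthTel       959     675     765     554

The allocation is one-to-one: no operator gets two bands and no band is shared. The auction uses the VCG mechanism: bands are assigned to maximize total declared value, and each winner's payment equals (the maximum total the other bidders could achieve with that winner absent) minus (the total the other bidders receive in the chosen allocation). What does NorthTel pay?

NorthTel pays $128M.

Efficient allocation: OrbitCom→Band D ($639M), Pulse→Band B ($893M), VistaNet→Band C ($414M), NorthTel→Band F ($765M); total welfare W = $2711M.
NorthTel receives Band F at value $765M, so the others get W − 765 = $1946M.
Without NorthTel: best allocation of the remaining 3 bidders over all 4 bands is OrbitCom→Band F ($767M), Pulse→Band B ($893M), VistaNet→Band C ($414M), total $2074M.
VCG payment = (others' best without NorthTel) − (others' welfare with NorthTel) = 2074 − 1946 = $128M.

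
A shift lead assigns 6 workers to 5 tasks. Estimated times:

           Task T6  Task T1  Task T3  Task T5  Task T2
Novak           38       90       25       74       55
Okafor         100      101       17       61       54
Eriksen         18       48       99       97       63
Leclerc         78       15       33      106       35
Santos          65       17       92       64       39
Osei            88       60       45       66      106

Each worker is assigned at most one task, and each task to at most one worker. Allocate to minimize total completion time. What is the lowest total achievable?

Optimal: Eriksen→Task T6 (18 min), Santos→Task T1 (17 min), Okafor→Task T3 (17 min), Osei→Task T5 (66 min), Leclerc→Task T2 (35 min) — total 18+17+17+66+35 = 153 min.
Row-greedy (each worker in turn takes its cheapest remaining task) gives 176 min, worse by 23.
Next-best assignment: Eriksen→Task T6, Leclerc→Task T1, Okafor→Task T3, Osei→Task T5, Santos→Task T2 = 155 min.
Swapping Okafor↔Santos (Okafor→Task T1 101 min, Santos→Task T3 92 min) adds 159.

Min total: 153 min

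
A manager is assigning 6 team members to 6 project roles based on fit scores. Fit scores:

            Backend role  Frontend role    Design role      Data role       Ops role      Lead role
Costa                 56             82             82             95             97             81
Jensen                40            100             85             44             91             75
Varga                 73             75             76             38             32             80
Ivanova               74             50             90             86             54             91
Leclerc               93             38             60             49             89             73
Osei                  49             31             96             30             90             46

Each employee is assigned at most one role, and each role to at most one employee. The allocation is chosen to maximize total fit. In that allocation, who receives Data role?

Ivanova receives Data role.

Optimal: Costa→Ops role (97 pts), Jensen→Frontend role (100 pts), Varga→Lead role (80 pts), Ivanova→Data role (86 pts), Leclerc→Backend role (93 pts), Osei→Design role (96 pts) — total 97+100+80+86+93+96 = 552 pts.
Row-greedy (each employee in turn takes its best remaining role) gives 490 pts, worse by 62.
Next-best assignment: Costa→Data role, Jensen→Frontend role, Varga→Lead role, Ivanova→Design role, Leclerc→Backend role, Osei→Ops role = 548 pts.
Swapping Leclerc↔Ivanova (Leclerc→Data role 49 pts, Ivanova→Backend role 74 pts) loses 56.
Ivanova's own top role is Lead role (91 pts), but forcing Ivanova→Lead role and reassigning the rest optimally gives only 545 pts — worse by 7.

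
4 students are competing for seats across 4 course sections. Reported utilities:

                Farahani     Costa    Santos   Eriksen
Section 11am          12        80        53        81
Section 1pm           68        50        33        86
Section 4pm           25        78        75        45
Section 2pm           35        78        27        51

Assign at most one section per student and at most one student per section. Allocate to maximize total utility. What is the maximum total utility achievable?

This is a one-to-one assignment (maximum-weight bipartite matching).
Optimal: Farahani→Section 1pm (68 points), Costa→Section 2pm (78 points), Santos→Section 4pm (75 points), Eriksen→Section 11am (81 points) — total 68+78+75+81 = 302 points.
Max-entry greedy (repeatedly take the single best remaining cell) gives 276 points, worse by 26.
Swapping Santos↔Costa (Santos→Section 2pm 27 points, Costa→Section 4pm 78 points) loses 48.
Every other assignment is strictly worse.

Maximum total: 302 points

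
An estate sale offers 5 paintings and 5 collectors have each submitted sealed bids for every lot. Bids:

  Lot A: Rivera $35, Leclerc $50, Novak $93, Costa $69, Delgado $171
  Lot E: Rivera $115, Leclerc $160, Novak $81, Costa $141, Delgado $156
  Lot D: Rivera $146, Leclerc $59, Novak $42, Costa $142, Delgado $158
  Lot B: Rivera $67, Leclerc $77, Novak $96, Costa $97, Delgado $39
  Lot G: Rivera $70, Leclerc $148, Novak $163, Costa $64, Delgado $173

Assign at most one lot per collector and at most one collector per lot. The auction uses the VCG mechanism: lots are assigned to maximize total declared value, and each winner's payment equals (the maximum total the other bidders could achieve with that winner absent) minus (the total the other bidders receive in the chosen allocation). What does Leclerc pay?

Efficient allocation: Rivera→Lot D ($146), Leclerc→Lot E ($160), Novak→Lot G ($163), Costa→Lot B ($97), Delgado→Lot A ($171); total welfare W = $737.
Leclerc receives Lot E at value $160, so the others get W − 160 = $577.
Without Leclerc: best allocation of the remaining 4 bidders over all 5 lots is Rivera→Lot D ($146), Novak→Lot G ($163), Costa→Lot E ($141), Delgado→Lot A ($171), total $621.
VCG payment = (others' best without Leclerc) − (others' welfare with Leclerc) = 621 − 577 = $44.

Leclerc pays $44.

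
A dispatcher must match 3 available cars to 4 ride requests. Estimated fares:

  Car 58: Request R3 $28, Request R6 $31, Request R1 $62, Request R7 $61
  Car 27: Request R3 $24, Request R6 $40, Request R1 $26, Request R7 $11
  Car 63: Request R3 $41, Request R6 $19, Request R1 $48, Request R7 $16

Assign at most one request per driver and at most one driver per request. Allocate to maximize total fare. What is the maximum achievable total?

Max total: $149

Optimal: Car 58→Request R7 ($61), Car 27→Request R6 ($40), Car 63→Request R1 ($48) — total 61+40+48 = $149.
Max-entry greedy (repeatedly take the single best remaining cell) gives $143, worse by 6.
Swapping Car 63↔Car 27 (Car 63→Request R6 $19, Car 27→Request R1 $26) loses 43.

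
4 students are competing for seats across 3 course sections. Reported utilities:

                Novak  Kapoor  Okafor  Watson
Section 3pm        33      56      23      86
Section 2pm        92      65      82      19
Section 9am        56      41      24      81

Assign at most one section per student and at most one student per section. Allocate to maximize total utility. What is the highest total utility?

This is the linear assignment problem.
Optimal: Kapoor→Section 3pm (56 points), Novak→Section 2pm (92 points), Watson→Section 9am (81 points) — total 56+92+81 = 229 points.
Row-greedy (each student in turn takes its best remaining section) gives 172 points, worse by 57.
Next-best assignment: Watson→Section 3pm, Okafor→Section 2pm, Novak→Section 9am = 224 points.
Every other assignment is strictly worse.

Maximum total: 229 points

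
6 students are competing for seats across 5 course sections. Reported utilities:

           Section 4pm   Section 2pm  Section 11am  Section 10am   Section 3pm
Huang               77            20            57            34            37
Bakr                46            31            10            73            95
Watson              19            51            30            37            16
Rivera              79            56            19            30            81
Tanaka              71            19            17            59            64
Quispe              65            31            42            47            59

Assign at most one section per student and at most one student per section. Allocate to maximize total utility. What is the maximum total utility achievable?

Optimal: Rivera→Section 4pm (79 points), Watson→Section 2pm (51 points), Huang→Section 11am (57 points), Tanaka→Section 10am (59 points), Bakr→Section 3pm (95 points) — total 79+51+57+59+95 = 341 points.
Column-greedy (each section in turn goes to its best remaining student) gives 324 points, worse by 17.
Every other assignment is strictly worse.

Max total: 341 points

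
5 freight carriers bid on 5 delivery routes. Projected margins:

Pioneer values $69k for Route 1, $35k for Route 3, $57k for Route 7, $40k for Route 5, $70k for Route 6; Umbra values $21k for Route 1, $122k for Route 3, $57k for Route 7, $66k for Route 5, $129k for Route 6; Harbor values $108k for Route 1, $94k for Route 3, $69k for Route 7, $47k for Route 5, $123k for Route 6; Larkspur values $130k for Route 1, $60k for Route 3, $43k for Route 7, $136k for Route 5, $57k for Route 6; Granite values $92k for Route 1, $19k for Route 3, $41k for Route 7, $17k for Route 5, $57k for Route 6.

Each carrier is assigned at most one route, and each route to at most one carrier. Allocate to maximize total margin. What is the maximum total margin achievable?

Max total: $530k

Optimal: Pioneer→Route 7 ($57k), Umbra→Route 3 ($122k), Harbor→Route 6 ($123k), Larkspur→Route 5 ($136k), Granite→Route 1 ($92k) — total 57+122+123+136+92 = $530k.
Row-greedy (each carrier in turn takes its best remaining route) gives $477k, worse by 53.
Next-best assignment: Pioneer→Route 7, Umbra→Route 6, Harbor→Route 3, Larkspur→Route 5, Granite→Route 1 = $508k.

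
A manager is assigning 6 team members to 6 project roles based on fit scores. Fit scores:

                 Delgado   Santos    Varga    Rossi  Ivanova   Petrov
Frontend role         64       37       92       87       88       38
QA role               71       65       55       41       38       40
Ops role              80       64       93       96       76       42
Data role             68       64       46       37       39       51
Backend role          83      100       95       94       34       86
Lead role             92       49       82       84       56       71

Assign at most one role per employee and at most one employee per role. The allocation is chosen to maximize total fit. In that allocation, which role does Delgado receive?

Delgado receives QA role.

Optimal: Delgado→QA role (71 pts), Santos→Backend role (100 pts), Varga→Lead role (82 pts), Rossi→Ops role (96 pts), Ivanova→Frontend role (88 pts), Petrov→Data role (51 pts) — total 71+100+82+96+88+51 = 488 pts.
Column-greedy (each role in turn goes to its best remaining employee) gives 465 pts, worse by 23.
Next-best assignment: Delgado→QA role, Santos→Data role, Varga→Lead role, Rossi→Ops role, Ivanova→Frontend role, Petrov→Backend role = 487 pts.
No other one-to-one assignment exceeds 488 pts.
Delgado's own top role is Lead role (92 pts), but forcing Delgado→Lead role and reassigning the rest optimally gives only 487 pts — worse by 1.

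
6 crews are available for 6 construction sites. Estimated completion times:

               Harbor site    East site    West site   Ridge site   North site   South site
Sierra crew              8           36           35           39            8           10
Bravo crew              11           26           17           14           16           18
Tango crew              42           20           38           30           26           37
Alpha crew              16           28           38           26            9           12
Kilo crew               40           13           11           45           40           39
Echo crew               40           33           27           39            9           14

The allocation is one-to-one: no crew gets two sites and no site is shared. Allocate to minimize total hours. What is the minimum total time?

Minimum total: 74 hours

Optimal: Sierra crew→Harbor site (8 hours), Bravo crew→Ridge site (14 hours), Tango crew→East site (20 hours), Alpha crew→South site (12 hours), Kilo crew→West site (11 hours), Echo crew→North site (9 hours) — total 8+14+20+12+11+9 = 74 hours.
Swapping Kilo crew↔Bravo crew (Kilo crew→Ridge site 45 hours, Bravo crew→West site 17 hours) adds 37.
Checked against all permutations: 74 hours is optimal.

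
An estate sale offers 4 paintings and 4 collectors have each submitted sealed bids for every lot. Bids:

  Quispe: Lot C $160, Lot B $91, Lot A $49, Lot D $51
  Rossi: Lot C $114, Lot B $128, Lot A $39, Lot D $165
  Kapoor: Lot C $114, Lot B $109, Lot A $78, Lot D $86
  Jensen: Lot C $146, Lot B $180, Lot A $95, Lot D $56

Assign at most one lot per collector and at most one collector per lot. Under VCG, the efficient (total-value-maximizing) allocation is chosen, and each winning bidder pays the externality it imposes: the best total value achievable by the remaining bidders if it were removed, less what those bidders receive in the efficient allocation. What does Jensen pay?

Jensen pays $31.

Efficient allocation: Quispe→Lot C ($160), Rossi→Lot D ($165), Kapoor→Lot A ($78), Jensen→Lot B ($180); total welfare W = $583.
Jensen receives Lot B at value $180, so the others get W − 180 = $403.
Without Jensen: best allocation of the remaining 3 bidders over all 4 lots is Quispe→Lot C ($160), Rossi→Lot D ($165), Kapoor→Lot B ($109), total $434.
VCG payment = (others' best without Jensen) − (others' welfare with Jensen) = 434 − 403 = $31.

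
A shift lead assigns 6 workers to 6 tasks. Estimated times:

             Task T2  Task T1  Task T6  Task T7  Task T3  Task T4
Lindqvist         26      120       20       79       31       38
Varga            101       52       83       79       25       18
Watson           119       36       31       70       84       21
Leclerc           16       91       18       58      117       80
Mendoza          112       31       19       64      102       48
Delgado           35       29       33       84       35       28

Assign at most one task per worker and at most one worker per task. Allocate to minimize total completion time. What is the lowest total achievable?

Minimum total: 175 min

Treat this as an assignment problem: match each worker to one task.
Optimal: Lindqvist→Task T6 (20 min), Varga→Task T3 (25 min), Watson→Task T4 (21 min), Leclerc→Task T2 (16 min), Mendoza→Task T7 (64 min), Delgado→Task T1 (29 min) — total 20+25+21+16+64+29 = 175 min.
Column-greedy (each task in turn goes to its cheapest remaining worker) gives 197 min, worse by 22.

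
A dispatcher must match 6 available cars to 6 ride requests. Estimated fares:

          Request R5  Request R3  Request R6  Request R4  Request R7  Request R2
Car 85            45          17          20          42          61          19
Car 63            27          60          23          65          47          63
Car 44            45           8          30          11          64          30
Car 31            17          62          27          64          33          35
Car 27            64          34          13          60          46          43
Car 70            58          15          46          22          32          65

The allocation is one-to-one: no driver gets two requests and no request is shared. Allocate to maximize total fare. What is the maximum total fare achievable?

Maximum total: $347

Optimal: Car 85→Request R7 ($61), Car 63→Request R4 ($65), Car 44→Request R6 ($30), Car 31→Request R3 ($62), Car 27→Request R5 ($64), Car 70→Request R2 ($65) — total 61+65+30+62+64+65 = $347.
Column-greedy (each request in turn goes to its best remaining driver) gives $320, worse by 27.
Next-best assignment: Car 85→Request R7, Car 63→Request R3, Car 44→Request R6, Car 31→Request R4, Car 27→Request R5, Car 70→Request R2 = $344.
Every other assignment is strictly worse.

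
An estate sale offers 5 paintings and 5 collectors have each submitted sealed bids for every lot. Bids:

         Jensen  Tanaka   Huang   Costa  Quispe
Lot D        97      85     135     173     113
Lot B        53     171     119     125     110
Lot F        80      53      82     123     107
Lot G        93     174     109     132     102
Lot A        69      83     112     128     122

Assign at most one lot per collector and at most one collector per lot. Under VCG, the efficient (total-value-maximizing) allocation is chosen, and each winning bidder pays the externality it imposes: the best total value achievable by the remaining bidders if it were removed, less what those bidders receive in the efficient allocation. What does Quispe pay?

Efficient allocation: Jensen→Lot F ($80), Tanaka→Lot G ($174), Huang→Lot B ($119), Costa→Lot D ($173), Quispe→Lot A ($122); total welfare W = $668.
Quispe receives Lot A at value $122, so the others get W − 122 = $546.
Without Quispe: best allocation of the remaining 4 bidders over all 5 lots is Jensen→Lot G ($93), Tanaka→Lot B ($171), Huang→Lot A ($112), Costa→Lot D ($173), total $549.
VCG payment = (others' best without Quispe) − (others' welfare with Quispe) = 549 − 546 = $3.

Quispe pays $3.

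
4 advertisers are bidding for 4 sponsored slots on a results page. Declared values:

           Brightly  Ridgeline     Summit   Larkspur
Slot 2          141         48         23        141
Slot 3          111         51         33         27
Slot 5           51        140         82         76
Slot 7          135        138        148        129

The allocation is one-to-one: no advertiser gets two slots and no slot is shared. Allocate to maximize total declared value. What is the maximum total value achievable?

Max total: $540

Optimal: Brightly→Slot 3 ($111), Ridgeline→Slot 5 ($140), Summit→Slot 7 ($148), Larkspur→Slot 2 ($141) — total 111+140+148+141 = $540.
Row-greedy (each advertiser in turn takes its best remaining slot) gives $456, worse by 84.
Next-best assignment: Brightly→Slot 3, Ridgeline→Slot 7, Summit→Slot 5, Larkspur→Slot 2 = $472.
Swapping Ridgeline↔Brightly (Ridgeline→Slot 3 $51, Brightly→Slot 5 $51) loses 149.
Every other assignment is strictly worse.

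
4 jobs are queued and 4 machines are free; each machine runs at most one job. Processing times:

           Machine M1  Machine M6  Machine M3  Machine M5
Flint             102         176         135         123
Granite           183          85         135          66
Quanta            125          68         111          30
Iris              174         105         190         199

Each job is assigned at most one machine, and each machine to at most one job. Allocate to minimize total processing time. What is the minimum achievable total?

Treat this as an assignment problem: match each job to one machine.
Optimal: Flint→Machine M1 (102 min), Granite→Machine M3 (135 min), Quanta→Machine M5 (30 min), Iris→Machine M6 (105 min) — total 102+135+30+105 = 372 min.
Column-greedy (each machine in turn goes to its cheapest remaining job) gives 504 min, worse by 132.
Next-best assignment: Flint→Machine M1, Granite→Machine M5, Quanta→Machine M3, Iris→Machine M6 = 384 min.
Swapping Iris↔Granite (Iris→Machine M3 190 min, Granite→Machine M6 85 min) adds 35.

Min total: 372 min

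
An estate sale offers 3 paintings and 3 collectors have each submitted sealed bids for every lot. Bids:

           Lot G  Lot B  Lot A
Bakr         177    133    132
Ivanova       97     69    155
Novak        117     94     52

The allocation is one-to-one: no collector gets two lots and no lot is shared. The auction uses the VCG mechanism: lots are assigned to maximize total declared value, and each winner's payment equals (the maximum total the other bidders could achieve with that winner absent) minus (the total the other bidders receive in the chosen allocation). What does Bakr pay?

Efficient allocation: Bakr→Lot G ($177), Ivanova→Lot A ($155), Novak→Lot B ($94); total welfare W = $426.
Bakr receives Lot G at value $177, so the others get W − 177 = $249.
Without Bakr: best allocation of the remaining 2 bidders over all 3 lots is Ivanova→Lot A ($155), Novak→Lot G ($117), total $272.
VCG payment = (others' best without Bakr) − (others' welfare with Bakr) = 272 − 249 = $23.

Bakr pays $23.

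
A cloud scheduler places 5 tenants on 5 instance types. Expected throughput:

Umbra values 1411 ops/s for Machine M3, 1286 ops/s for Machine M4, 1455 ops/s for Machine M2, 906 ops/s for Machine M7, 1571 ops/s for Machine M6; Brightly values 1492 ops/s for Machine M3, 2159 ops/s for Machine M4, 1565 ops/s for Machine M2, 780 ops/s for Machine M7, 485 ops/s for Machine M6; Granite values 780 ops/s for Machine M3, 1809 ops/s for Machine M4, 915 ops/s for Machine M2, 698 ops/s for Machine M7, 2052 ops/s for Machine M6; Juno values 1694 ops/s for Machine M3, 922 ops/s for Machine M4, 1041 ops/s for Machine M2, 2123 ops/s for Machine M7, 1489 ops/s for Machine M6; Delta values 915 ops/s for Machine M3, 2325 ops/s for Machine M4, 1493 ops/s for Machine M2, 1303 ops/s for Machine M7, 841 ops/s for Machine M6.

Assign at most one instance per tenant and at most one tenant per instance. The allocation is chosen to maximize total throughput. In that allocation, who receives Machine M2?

This is the linear assignment problem.
Optimal: Umbra→Machine M3 (1411 ops/s), Brightly→Machine M2 (1565 ops/s), Granite→Machine M6 (2052 ops/s), Juno→Machine M7 (2123 ops/s), Delta→Machine M4 (2325 ops/s) — total 1411+1565+2052+2123+2325 = 9476 ops/s.
Column-greedy (each instance in turn goes to its best remaining tenant) gives 8542 ops/s, worse by 934.
Next-best assignment: Umbra→Machine M2, Brightly→Machine M3, Granite→Machine M6, Juno→Machine M7, Delta→Machine M4 = 9447 ops/s.
Swapping Granite↔Delta (Granite→Machine M4 1809 ops/s, Delta→Machine M6 841 ops/s) loses 1727.
Brightly's own top instance is Machine M4 (2159 ops/s), but forcing Brightly→Machine M4 and reassigning the rest optimally gives only 9238 ops/s — worse by 238.

Brightly receives Machine M2.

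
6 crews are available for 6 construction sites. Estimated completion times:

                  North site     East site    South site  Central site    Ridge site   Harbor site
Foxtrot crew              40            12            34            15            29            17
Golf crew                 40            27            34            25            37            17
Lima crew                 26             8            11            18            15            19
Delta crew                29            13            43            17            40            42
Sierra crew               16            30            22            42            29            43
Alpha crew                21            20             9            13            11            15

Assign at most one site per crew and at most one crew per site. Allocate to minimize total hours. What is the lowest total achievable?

Optimal: Foxtrot crew→Central site (15 hours), Golf crew→Harbor site (17 hours), Lima crew→South site (11 hours), Delta crew→East site (13 hours), Sierra crew→North site (16 hours), Alpha crew→Ridge site (11 hours) — total 15+17+11+13+16+11 = 83 hours.
Row-greedy (each crew in turn takes its cheapest remaining site) gives 84 hours, worse by 1.
Every other assignment is strictly worse.

Minimum total: 83 hours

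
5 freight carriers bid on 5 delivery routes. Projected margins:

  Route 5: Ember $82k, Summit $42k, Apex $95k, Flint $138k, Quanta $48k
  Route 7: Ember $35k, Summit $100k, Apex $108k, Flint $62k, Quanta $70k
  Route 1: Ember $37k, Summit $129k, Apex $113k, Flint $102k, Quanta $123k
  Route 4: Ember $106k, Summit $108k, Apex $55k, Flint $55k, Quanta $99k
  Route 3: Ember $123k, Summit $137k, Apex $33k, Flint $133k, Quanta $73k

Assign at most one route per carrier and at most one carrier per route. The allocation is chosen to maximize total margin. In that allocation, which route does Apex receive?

Optimal: Ember→Route 4 ($106k), Summit→Route 3 ($137k), Apex→Route 7 ($108k), Flint→Route 5 ($138k), Quanta→Route 1 ($123k) — total 106+137+108+138+123 = $612k.
Row-greedy (each carrier in turn takes its best remaining route) gives $597k, worse by 15.
No other one-to-one assignment exceeds $612k.
Apex's own top route is Route 1 ($113k), but forcing Apex→Route 1 and reassigning the rest optimally gives only $573k — worse by 39.

Apex receives Route 7.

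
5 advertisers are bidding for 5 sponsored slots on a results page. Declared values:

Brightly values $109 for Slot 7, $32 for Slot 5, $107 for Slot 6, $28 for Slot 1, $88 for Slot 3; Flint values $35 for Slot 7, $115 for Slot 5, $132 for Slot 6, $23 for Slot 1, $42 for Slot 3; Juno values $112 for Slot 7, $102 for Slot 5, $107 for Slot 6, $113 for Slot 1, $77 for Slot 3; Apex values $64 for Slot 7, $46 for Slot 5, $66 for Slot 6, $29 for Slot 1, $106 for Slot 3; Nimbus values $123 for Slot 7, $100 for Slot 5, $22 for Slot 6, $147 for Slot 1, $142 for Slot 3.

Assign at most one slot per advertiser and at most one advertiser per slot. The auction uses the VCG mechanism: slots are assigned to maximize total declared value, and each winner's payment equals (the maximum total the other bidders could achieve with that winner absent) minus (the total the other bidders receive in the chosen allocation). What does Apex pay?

Apex pays $6.

Efficient allocation: Brightly→Slot 7 ($109), Flint→Slot 6 ($132), Juno→Slot 5 ($102), Apex→Slot 3 ($106), Nimbus→Slot 1 ($147); total welfare W = $596.
Apex receives Slot 3 at value $106, so the others get W − 106 = $490.
Without Apex: best allocation of the remaining 4 bidders over all 5 slots is Brightly→Slot 7 ($109), Flint→Slot 6 ($132), Juno→Slot 1 ($113), Nimbus→Slot 3 ($142), total $496.
VCG payment = (others' best without Apex) − (others' welfare with Apex) = 496 − 490 = $6.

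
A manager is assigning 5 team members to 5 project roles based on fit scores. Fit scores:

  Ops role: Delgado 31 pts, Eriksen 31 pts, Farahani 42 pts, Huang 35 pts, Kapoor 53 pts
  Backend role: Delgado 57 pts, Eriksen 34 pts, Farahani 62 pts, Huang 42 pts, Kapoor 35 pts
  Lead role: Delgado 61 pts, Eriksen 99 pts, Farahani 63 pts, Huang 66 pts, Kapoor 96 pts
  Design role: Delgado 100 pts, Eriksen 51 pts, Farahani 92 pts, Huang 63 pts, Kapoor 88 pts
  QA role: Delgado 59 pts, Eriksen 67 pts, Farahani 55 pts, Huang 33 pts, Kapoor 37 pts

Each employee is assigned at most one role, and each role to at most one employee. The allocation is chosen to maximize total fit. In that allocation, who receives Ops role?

Huang receives Ops role.

Optimal: Delgado→Design role (100 pts), Eriksen→QA role (67 pts), Farahani→Backend role (62 pts), Huang→Ops role (35 pts), Kapoor→Lead role (96 pts) — total 100+67+62+35+96 = 360 pts.
Max-entry greedy (repeatedly take the single best remaining cell) gives 347 pts, worse by 13.
Next-best assignment: Delgado→Design role, Eriksen→Lead role, Farahani→QA role, Huang→Backend role, Kapoor→Ops role = 349 pts.
Swapping Delgado↔Huang (Delgado→Ops role 31 pts, Huang→Design role 63 pts) loses 41.
Checked against all permutations: 360 pts is optimal.
Huang's own top role is Lead role (66 pts), but forcing Huang→Lead role and reassigning the rest optimally gives only 348 pts — worse by 12.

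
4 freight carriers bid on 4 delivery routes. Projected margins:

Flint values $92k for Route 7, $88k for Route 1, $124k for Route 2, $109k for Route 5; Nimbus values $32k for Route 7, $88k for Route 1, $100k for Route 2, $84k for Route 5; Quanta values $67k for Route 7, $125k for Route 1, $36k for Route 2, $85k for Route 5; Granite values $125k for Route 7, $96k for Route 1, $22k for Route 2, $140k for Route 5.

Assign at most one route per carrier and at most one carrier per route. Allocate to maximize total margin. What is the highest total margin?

This is a one-to-one assignment (maximum-weight bipartite matching).
Optimal: Flint→Route 5 ($109k), Nimbus→Route 2 ($100k), Quanta→Route 1 ($125k), Granite→Route 7 ($125k) — total 109+100+125+125 = $459k.
Column-greedy (each route in turn goes to its best remaining carrier) gives $458k, worse by 1.
No other one-to-one assignment exceeds $459k.

Max total: $459k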